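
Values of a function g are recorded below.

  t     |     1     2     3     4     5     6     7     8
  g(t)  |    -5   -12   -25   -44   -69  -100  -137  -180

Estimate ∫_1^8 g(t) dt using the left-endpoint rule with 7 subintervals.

Δt = 1.
Sum = 1·[(-5) + (-12) + (-25) + (-44) + (-69) + (-100) + (-137)] = -392.

-392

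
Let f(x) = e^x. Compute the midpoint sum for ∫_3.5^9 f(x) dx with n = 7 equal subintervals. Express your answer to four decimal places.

Δx = (9 − 3.5)/7 = 11/14.
Midpoints: 109/28, 131/28, 153/28, 6.25, 197/28, 219/28, 241/28.
f(109/28) ≈ 49.0508, f(131/28) ≈ 107.6162, f(153/28) ≈ 236.1071, f(6.25) ≈ 518.0128, f(197/28) ≈ 1136.5064, f(219/28) ≈ 2493.4650, f(241/28) ≈ 5470.5961.
Sum = Δx · [f(109/28) + f(131/28) + f(153/28) + ...].
Sum ≈ 7866.0642.

7866.0642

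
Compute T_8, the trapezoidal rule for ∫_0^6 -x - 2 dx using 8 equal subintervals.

Δx = (6 − 0)/8 = 0.75.
f(0) = -2, f(0.75) = -2.75, f(1.5) = -3.5, f(2.25) = -4.25, f(3) = -5, f(3.75) = -5.75, f(4.5) = -6.5, f(5.25) = -7.25, f(6) = -8.
T_8 = (Δx/2)·[f(x_0) + 2f(x_1) + ... + 2f(x_{7}) + f(x_8)].
Sum = -30.

-30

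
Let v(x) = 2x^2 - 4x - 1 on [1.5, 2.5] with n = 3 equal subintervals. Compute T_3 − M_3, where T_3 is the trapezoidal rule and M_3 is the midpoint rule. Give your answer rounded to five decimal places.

0.05556

T_3 ≈ -0.7962963.
M_3 ≈ -0.8518519.
T_3 − M_3 ≈ 0.05556.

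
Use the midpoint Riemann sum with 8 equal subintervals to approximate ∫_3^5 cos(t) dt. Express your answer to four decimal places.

-1.1029

Δt = (5 − 3)/8 = 0.25.
Midpoints: 3.125, 3.375, 3.625, 3.875, 4.125, 4.375, 4.625, 4.875.
f(3.125) ≈ -0.9999, f(3.375) ≈ -0.9729, f(3.625) ≈ -0.8854, f(3.875) ≈ -0.7429, f(4.125) ≈ -0.5542, f(4.375) ≈ -0.3310, f(4.625) ≈ -0.0873, f(4.875) ≈ 0.1619.
Sum = Δt · [f(3.125) + f(3.375) + f(3.625) + ...].
Sum ≈ -1.1029.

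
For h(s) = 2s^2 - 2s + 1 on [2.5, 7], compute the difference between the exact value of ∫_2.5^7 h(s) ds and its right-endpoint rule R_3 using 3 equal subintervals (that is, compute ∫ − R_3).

-60.75

Exact integral: ∫_2.5^7 h(s) ds = 180.
R_3 = 240.75.
Error = 180 − 240.75 = -60.75.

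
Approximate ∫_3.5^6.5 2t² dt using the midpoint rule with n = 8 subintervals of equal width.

Δt = (6.5 − 3.5)/8 = 0.375.
Midpoints: 3.6875, 4.0625, 4.4375, 4.8125, 5.1875, 5.5625, 5.9375, 6.3125.
f(3.6875) = 27.1953125, f(4.0625) = 33.0078125, f(4.4375) = 39.3828125, f(4.8125) = 46.3203125, f(5.1875) = 53.8203125, f(5.5625) = 61.8828125, f(5.9375) = 70.5078125, f(6.3125) = 79.6953125.
Sum = Δt · [f(3.6875) + f(4.0625) + f(4.4375) + ...].
Sum = 154.4296875.

154.4296875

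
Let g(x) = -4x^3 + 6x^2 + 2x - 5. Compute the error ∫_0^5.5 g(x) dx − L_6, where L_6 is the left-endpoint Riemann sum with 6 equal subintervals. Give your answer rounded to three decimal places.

-195.995

Exact integral: ∫_0^5.5 g(x) dx = -579.5625.
L_6 ≈ -383.56771.
Error ≈ -579.5625 − (-383.56771) ≈ -195.995.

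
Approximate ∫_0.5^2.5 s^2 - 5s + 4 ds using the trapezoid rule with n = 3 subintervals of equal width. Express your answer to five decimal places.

-1.68519

Δs = (2.5 − 0.5)/3 = 2/3.
f(0.5) = 1.75, f(7/6) = -17/36, f(11/6) = -65/36, f(2.5) = -2.25.
T_3 = (Δs/2)·[f(s_0) + 2f(s_1) + 2f(s_2) + f(s_3)].
Sum ≈ -1.68519.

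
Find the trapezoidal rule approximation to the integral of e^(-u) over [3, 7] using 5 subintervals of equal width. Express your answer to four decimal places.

0.0515

Δu = (7 − 3)/5 = 0.8.
f(3) ≈ 0.0498, f(3.8) ≈ 0.0224, f(4.6) ≈ 0.0101, f(5.4) ≈ 0.0045, f(6.2) ≈ 0.0020, f(7) ≈ 0.0009.
T_5 = (Δu/2)·[f(u_0) + 2f(u_1) + ... + 2f(u_{4}) + f(u_5)].
Sum ≈ 0.0515.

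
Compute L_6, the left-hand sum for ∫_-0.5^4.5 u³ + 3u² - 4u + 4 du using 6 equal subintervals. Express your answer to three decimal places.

Δu = (4.5 − (-0.5))/6 = 5/6.
Left endpoints: -0.5, 1/3, 7/6, 2, 17/6, 11/3.
f(-0.5) = 6.625, f(1/3) = 82/27, f(7/6) = 1081/216, f(2) = 16, f(17/6) = 8531/216, f(11/3) = 2132/27.
Sum = Δu · [f(-0.5) + f(1/3) + f(7/6) + ...].
Sum ≈ 124.271.

124.271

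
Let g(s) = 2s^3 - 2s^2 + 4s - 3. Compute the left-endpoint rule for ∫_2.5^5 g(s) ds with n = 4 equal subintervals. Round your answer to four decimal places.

193.6230

Δs = (5 − 2.5)/4 = 0.625.
Left endpoints: 2.5, 3.125, 3.75, 4.375.
g(2.5) = 25.75, g(3.125) = 51.00390625, g(3.75) = 89.34375, g(4.375) = 143.69921875.
Sum = Δs · [g(2.5) + g(3.125) + g(3.75) + g(4.375)].
Sum ≈ 193.6230.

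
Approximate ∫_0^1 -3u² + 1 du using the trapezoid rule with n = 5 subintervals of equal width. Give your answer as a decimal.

-0.02

Δu = (1 − 0)/5 = 0.2.
f(0) = 1, f(0.2) = 0.88, f(0.4) = 0.52, f(0.6) = -0.08, f(0.8) = -0.92, f(1) = -2.
T_5 = (Δu/2)·[f(u_0) + 2f(u_1) + ... + 2f(u_{4}) + f(u_5)].
Sum = -0.02.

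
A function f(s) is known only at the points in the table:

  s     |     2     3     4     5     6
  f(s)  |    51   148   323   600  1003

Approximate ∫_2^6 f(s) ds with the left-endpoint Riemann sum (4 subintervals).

Δs = 1.
Sum = 1·[51 + 148 + 323 + 600] = 1122.

1122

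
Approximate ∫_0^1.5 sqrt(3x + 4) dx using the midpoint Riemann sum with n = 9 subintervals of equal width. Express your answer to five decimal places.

3.72950

Δx = (1.5 − 0)/9 = 1/6.
Midpoints: 1/12, 0.25, 5/12, 7/12, 0.75, 11/12, 13/12, 1.25, 17/12.
f(1/12) ≈ 2.06155, f(0.25) ≈ 2.17945, f(5/12) ≈ 2.29129, f(7/12) ≈ 2.39792, f(0.75) ≈ 2.50000, f(11/12) ≈ 2.59808, f(13/12) ≈ 2.69258, f(1.25) ≈ 2.78388, f(17/12) ≈ 2.87228.
Sum = Δx · [f(1/12) + f(0.25) + f(5/12) + ...].
Sum ≈ 3.72950.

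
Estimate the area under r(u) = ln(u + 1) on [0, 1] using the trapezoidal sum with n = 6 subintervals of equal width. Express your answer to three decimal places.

Δu = (1 − 0)/6 = 1/6.
r(0) ≈ 0.000, r(1/6) ≈ 0.154, r(1/3) ≈ 0.288, r(0.5) ≈ 0.405, r(2/3) ≈ 0.511, r(5/6) ≈ 0.606, r(1) ≈ 0.693.
T_6 = (Δu/2)·[r(u_0) + 2r(u_1) + ... + 2r(u_{5}) + r(u_6)].
Sum ≈ 0.385.

0.385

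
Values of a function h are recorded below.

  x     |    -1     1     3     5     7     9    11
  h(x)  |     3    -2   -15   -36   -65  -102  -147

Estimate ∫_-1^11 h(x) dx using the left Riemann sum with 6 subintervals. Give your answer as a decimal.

-434

Δx = 2.
Sum = 2·[3 + (-2) + (-15) + (-36) + (-65) + (-102)] = -434.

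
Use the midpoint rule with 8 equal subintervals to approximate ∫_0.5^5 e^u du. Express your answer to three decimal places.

144.847

Δu = (5 − 0.5)/8 = 0.5625.
Midpoints: 0.78125, 1.34375, 1.90625, 2.46875, 3.03125, 3.59375, 4.15625, 4.71875.
f(0.78125) ≈ 2.184, f(1.34375) ≈ 3.833, f(1.90625) ≈ 6.728, f(2.46875) ≈ 11.808, f(3.03125) ≈ 20.723, f(3.59375) ≈ 36.370, f(4.15625) ≈ 63.832, f(4.71875) ≈ 112.028.
Sum = Δu · [f(0.78125) + f(1.34375) + f(1.90625) + ...].
Sum ≈ 144.847.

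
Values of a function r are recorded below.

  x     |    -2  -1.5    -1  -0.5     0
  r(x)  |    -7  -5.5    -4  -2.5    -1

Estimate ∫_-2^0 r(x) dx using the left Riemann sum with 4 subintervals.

Δx = 0.5.
Sum = 0.5·[(-7) + (-5.5) + (-4) + (-2.5)] = -9.5.

-9.5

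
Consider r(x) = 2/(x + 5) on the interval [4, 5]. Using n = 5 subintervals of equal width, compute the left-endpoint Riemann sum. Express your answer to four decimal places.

0.2130

Δx = (5 − 4)/5 = 0.2.
Left endpoints: 4, 4.2, 4.4, 4.6, 4.8.
r(4) = 2/9, r(4.2) = 5/23, r(4.4) = 10/47, r(4.6) = 5/24, r(4.8) = 10/49.
Sum = Δx · [r(4) + r(4.2) + r(4.4) + r(4.6) + r(4.8)].
Sum ≈ 0.2130.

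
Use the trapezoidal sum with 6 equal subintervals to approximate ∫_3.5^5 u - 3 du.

Δu = (5 − 3.5)/6 = 0.25.
f(3.5) = 0.5, f(3.75) = 0.75, f(4) = 1, f(4.25) = 1.25, f(4.5) = 1.5, f(4.75) = 1.75, f(5) = 2.
T_6 = (Δu/2)·[f(u_0) + 2f(u_1) + ... + 2f(u_{5}) + f(u_6)].
Sum = 1.875.

1.875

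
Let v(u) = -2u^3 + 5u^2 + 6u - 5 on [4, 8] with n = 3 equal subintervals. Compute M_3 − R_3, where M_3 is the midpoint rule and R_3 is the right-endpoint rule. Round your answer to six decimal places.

476.444444

M_3 ≈ -1030.96296296.
R_3 ≈ -1507.40740741.
M_3 − R_3 ≈ 476.444444.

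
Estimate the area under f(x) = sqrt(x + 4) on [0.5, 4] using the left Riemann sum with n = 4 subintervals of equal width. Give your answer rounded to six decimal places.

8.407870

Δx = (4 − 0.5)/4 = 0.875.
Left endpoints: 0.5, 1.375, 2.25, 3.125.
f(0.5) ≈ 2.121320, f(1.375) ≈ 2.318405, f(2.25) ≈ 2.500000, f(3.125) ≈ 2.669270.
Sum = Δx · [f(0.5) + f(1.375) + f(2.25) + f(3.125)].
Sum ≈ 8.407870.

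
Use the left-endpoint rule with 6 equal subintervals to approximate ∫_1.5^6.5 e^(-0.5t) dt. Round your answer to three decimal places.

1.060

Δt = (6.5 − 1.5)/6 = 5/6.
Left endpoints: 1.5, 7/3, 19/6, 4, 29/6, 17/3.
f(1.5) ≈ 0.472, f(7/3) ≈ 0.311, f(19/6) ≈ 0.205, f(4) ≈ 0.135, f(29/6) ≈ 0.089, f(17/3) ≈ 0.059.
Sum = Δt · [f(1.5) + f(7/3) + f(19/6) + ...].
Sum ≈ 1.060.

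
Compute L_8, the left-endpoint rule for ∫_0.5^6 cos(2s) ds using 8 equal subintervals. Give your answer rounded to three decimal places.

-0.681

Δs = (6 − 0.5)/8 = 0.6875.
Left endpoints: 0.5, 1.1875, 1.875, 2.5625, 3.25, 3.9375, 4.625, 5.3125.
f(0.5) ≈ 0.540, f(1.1875) ≈ -0.720, f(1.875) ≈ -0.821, f(2.5625) ≈ 0.401, f(3.25) ≈ 0.977, f(3.9375) ≈ -0.021, f(4.625) ≈ -0.985, f(5.3125) ≈ -0.362.
Sum = Δs · [f(0.5) + f(1.1875) + f(1.875) + ...].
Sum ≈ -0.681.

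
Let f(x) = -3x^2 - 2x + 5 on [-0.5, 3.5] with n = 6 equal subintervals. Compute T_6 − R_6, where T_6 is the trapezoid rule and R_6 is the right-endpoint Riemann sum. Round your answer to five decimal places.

14.66667

T_6 ≈ -35.8888889.
R_6 ≈ -50.5555556.
T_6 − R_6 ≈ 14.66667.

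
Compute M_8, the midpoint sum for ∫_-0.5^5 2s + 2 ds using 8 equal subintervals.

35.75

Δs = (5 − (-0.5))/8 = 0.6875.
Midpoints: -0.15625, 0.53125, 1.21875, 1.90625, 2.59375, 3.28125, 3.96875, 4.65625.
f(-0.15625) = 1.6875, f(0.53125) = 3.0625, f(1.21875) = 4.4375, f(1.90625) = 5.8125, f(2.59375) = 7.1875, f(3.28125) = 8.5625, f(3.96875) = 9.9375, f(4.65625) = 11.3125.
Sum = Δs · [f(-0.15625) + f(0.53125) + f(1.21875) + ...].
Sum = 35.75.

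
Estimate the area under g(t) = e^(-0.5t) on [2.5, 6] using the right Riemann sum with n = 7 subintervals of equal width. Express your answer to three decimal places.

Δt = (6 − 2.5)/7 = 0.5.
Right endpoints: 3, 3.5, 4, 4.5, 5, 5.5, 6.
g(3) ≈ 0.223, g(3.5) ≈ 0.174, g(4) ≈ 0.135, g(4.5) ≈ 0.105, g(5) ≈ 0.082, g(5.5) ≈ 0.064, g(6) ≈ 0.050.
Sum = Δt · [g(3) + g(3.5) + g(4) + ...].
Sum ≈ 0.417.

0.417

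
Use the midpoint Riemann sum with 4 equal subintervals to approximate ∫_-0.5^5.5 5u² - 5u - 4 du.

Δu = (5.5 − (-0.5))/4 = 1.5.
Midpoints: 0.25, 1.75, 3.25, 4.75.
f(0.25) = -4.9375, f(1.75) = 2.5625, f(3.25) = 32.5625, f(4.75) = 85.0625.
Sum = Δu · [f(0.25) + f(1.75) + f(3.25) + f(4.75)].
Sum = 172.875.

172.875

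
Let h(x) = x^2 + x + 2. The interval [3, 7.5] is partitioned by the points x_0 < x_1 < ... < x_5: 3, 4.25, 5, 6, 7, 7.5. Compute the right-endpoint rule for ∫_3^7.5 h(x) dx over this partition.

189.265625

Subinterval widths: 1.25, 0.75, 1, 1, 0.5.
Right endpoints: 4.25, 5, 6, 7, 7.5.
h(4.25) = 24.3125, h(5) = 32, h(6) = 44, h(7) = 58, h(7.5) = 65.75.
Sum = Σ Δx_i · h(x_i).
Sum = 189.265625.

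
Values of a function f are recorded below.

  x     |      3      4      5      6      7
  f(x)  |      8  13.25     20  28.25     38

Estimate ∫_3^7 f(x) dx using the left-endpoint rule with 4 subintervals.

69.5

Δx = 1.
Sum = 1·[8 + 13.25 + 20 + 28.25] = 69.5.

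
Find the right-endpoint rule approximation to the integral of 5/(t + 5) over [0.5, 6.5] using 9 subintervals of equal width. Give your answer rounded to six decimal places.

3.534605

Δt = (6.5 − 0.5)/9 = 2/3.
Right endpoints: 7/6, 11/6, 2.5, 19/6, 23/6, 4.5, 31/6, 35/6, 6.5.
f(7/6) = 30/37, f(11/6) = 30/41, f(2.5) = 2/3, f(19/6) = 30/49, f(23/6) = 30/53, f(4.5) = 10/19, f(31/6) = 30/61, f(35/6) = 6/13, f(6.5) = 10/23.
Sum = Δt · [f(7/6) + f(11/6) + f(2.5) + ...].
Sum ≈ 3.534605.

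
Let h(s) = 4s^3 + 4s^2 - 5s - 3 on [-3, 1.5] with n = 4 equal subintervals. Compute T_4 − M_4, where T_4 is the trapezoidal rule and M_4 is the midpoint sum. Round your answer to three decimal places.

T_4 = -36.80859375.
M_4 ≈ -29.68945.
T_4 − M_4 ≈ -7.119.

-7.119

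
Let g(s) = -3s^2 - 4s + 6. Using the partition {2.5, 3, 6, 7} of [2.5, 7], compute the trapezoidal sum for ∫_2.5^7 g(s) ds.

Subinterval widths: 0.5, 3, 1.
g(2.5) = -22.75, g(3) = -33, g(6) = -126, g(7) = -169.
On each subinterval the trapezoid contributes (Δs_i/2)·[g(s_{i-1}) + g(s_i)].
Sum = -399.9375.

-399.9375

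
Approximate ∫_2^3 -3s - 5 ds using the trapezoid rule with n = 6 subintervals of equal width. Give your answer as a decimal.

Δs = (3 − 2)/6 = 1/6.
f(2) = -11, f(13/6) = -11.5, f(7/3) = -12, f(2.5) = -12.5, f(8/3) = -13, f(17/6) = -13.5, f(3) = -14.
T_6 = (Δs/2)·[f(s_0) + 2f(s_1) + ... + 2f(s_{5}) + f(s_6)].
Sum = -12.5.

-12.5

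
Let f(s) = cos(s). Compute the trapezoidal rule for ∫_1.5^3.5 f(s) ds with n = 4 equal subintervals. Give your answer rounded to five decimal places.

-1.32007

Δs = (3.5 − 1.5)/4 = 0.5.
f(1.5) ≈ 0.07074, f(2) ≈ -0.41615, f(2.5) ≈ -0.80114, f(3) ≈ -0.98999, f(3.5) ≈ -0.93646.
T_4 = (Δs/2)·[f(s_0) + 2f(s_1) + 2f(s_2) + 2f(s_3) + f(s_4)].
Sum ≈ -1.32007.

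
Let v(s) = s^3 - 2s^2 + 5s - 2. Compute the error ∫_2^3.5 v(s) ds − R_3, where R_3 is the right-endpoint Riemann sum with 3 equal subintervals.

Exact integral: ∫_2^3.5 v(s) ds = 27.890625.
R_3 = 34.75.
Error = 27.890625 − 34.75 = -6.859375.

-6.859375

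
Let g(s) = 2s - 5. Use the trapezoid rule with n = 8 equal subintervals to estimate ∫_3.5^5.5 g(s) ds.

8

Δs = (5.5 − 3.5)/8 = 0.25.
g(3.5) = 2, g(3.75) = 2.5, g(4) = 3, g(4.25) = 3.5, g(4.5) = 4, g(4.75) = 4.5, g(5) = 5, g(5.25) = 5.5, g(5.5) = 6.
T_8 = (Δs/2)·[g(s_0) + 2g(s_1) + ... + 2g(s_{7}) + g(s_8)].
Sum = 8.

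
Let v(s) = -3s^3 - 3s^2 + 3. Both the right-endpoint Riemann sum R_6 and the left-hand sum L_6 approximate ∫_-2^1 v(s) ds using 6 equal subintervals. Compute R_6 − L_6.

-9

R_6 = 6.9375.
L_6 = 15.9375.
R_6 − L_6 = -9.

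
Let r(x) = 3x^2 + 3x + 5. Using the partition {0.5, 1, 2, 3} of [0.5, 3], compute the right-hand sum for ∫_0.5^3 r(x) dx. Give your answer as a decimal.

69.5

Subinterval widths: 0.5, 1, 1.
Right endpoints: 1, 2, 3.
r(1) = 11, r(2) = 23, r(3) = 41.
Sum = Σ Δx_i · r(x_i).
Sum = 69.5.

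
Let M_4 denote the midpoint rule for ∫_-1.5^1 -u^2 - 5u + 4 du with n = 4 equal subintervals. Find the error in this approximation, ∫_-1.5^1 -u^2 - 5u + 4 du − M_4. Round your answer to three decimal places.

Exact integral: ∫_-1.5^1 f(u) du ≈ 11.66667.
M_4 ≈ 11.74805.
Error ≈ 11.66667 − 11.74805 ≈ -0.081.

-0.081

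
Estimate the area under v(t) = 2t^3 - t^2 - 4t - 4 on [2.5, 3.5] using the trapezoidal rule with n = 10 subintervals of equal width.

30.445

Δt = (3.5 − 2.5)/10 = 0.1.
v(2.5) = 11, v(2.6) = 13.992, v(2.7) = 17.276, v(2.8) = 20.864, v(2.9) = 24.768, v(3) = 29, v(3.1) = 33.572, v(3.2) = 38.496, v(3.3) = 43.784, v(3.4) = 49.448, v(3.5) = 55.5.
T_10 = (Δt/2)·[v(t_0) + 2v(t_1) + ... + 2v(t_{9}) + v(t_10)].
Sum = 30.445.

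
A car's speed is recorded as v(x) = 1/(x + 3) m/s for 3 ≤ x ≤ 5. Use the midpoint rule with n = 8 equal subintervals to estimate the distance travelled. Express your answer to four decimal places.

0.2877

Δx = (5 − 3)/8 = 0.25.
Midpoints: 3.125, 3.375, 3.625, 3.875, 4.125, 4.375, 4.625, 4.875.
v(3.125) = 8/49, v(3.375) = 8/51, v(3.625) = 8/53, v(3.875) = 8/55, v(4.125) = 8/57, v(4.375) = 8/59, v(4.625) = 8/61, v(4.875) = 8/63.
Sum = Δx · [v(3.125) + v(3.375) + v(3.625) + ...].
Sum ≈ 0.2877.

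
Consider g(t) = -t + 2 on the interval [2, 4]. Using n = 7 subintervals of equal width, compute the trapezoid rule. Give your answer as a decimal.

-2

Δt = (4 − 2)/7 = 2/7.
g(2) = 0, g(16/7) = -2/7, g(18/7) = -4/7, g(20/7) = -6/7, g(22/7) = -8/7, g(24/7) = -10/7, g(26/7) = -12/7, g(4) = -2.
T_7 = (Δt/2)·[g(t_0) + 2g(t_1) + ... + 2g(t_{6}) + g(t_7)].
Sum = -2.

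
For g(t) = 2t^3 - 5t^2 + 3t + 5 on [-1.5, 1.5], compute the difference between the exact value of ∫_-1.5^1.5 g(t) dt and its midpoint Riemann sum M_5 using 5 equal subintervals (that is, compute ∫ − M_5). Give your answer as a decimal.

-0.45

Exact integral: ∫_-1.5^1.5 g(t) dt = 3.75.
M_5 = 4.2.
Error = 3.75 − 4.2 = -0.45.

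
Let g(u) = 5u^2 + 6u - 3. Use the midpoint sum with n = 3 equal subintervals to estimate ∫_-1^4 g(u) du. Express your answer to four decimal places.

132.5463

Δu = (4 − (-1))/3 = 5/3.
Midpoints: -1/6, 1.5, 19/6.
g(-1/6) = -139/36, g(1.5) = 17.25, g(19/6) = 2381/36.
Sum = Δu · [g(-1/6) + g(1.5) + g(19/6)].
Sum ≈ 132.5463.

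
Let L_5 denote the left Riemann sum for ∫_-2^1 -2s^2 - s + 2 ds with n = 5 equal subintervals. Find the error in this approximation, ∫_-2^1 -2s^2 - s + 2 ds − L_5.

1.26

Exact integral: ∫_-2^1 f(s) ds = 1.5.
L_5 = 0.24.
Error = 1.5 − 0.24 = 1.26.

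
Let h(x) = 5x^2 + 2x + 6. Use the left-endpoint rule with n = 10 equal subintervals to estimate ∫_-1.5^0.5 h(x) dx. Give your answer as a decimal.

16.5

Δx = (0.5 − (-1.5))/10 = 0.2.
Left endpoints: -1.5, -1.3, -1.1, -0.9, -0.7, -0.5, -0.3, -0.1, 0.1, 0.3.
h(-1.5) = 14.25, h(-1.3) = 11.85, h(-1.1) = 9.85, h(-0.9) = 8.25, h(-0.7) = 7.05, h(-0.5) = 6.25, h(-0.3) = 5.85, h(-0.1) = 5.85, h(0.1) = 6.25, h(0.3) = 7.05.
Sum = Δx · [h(-1.5) + h(-1.3) + h(-1.1) + ...].
Sum = 16.5.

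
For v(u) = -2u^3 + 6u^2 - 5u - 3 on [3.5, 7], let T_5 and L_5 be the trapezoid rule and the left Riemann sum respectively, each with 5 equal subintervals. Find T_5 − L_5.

-139.0375

T_5 = -634.8825.
L_5 = -495.845.
T_5 − L_5 = -139.0375.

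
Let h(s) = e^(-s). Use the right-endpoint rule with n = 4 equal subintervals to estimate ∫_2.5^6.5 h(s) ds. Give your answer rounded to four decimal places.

Δs = (6.5 − 2.5)/4 = 1.
Right endpoints: 3.5, 4.5, 5.5, 6.5.
h(3.5) ≈ 0.0302, h(4.5) ≈ 0.0111, h(5.5) ≈ 0.0041, h(6.5) ≈ 0.0015.
Sum = Δs · [h(3.5) + h(4.5) + h(5.5) + h(6.5)].
Sum ≈ 0.0469.

0.0469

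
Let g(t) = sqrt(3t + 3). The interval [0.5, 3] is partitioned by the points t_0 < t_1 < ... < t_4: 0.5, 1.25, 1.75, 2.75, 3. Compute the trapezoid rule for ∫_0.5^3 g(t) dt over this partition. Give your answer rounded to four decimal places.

Subinterval widths: 0.75, 0.5, 1, 0.25.
g(0.5) ≈ 2.1213, g(1.25) ≈ 2.5981, g(1.75) ≈ 2.8723, g(2.75) ≈ 3.3541, g(3) ≈ 3.4641.
On each subinterval the trapezoid contributes (Δt_i/2)·[g(t_{i-1}) + g(t_i)].
Sum ≈ 7.1028.

7.1028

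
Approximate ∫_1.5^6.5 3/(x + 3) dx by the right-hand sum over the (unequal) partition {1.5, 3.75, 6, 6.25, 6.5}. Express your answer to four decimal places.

1.9100

Subinterval widths: 2.25, 2.25, 0.25, 0.25.
Right endpoints: 3.75, 6, 6.25, 6.5.
f(3.75) = 4/9, f(6) = 1/3, f(6.25) = 12/37, f(6.5) = 6/19.
Sum = Σ Δx_i · f(x_i).
Sum ≈ 1.9100.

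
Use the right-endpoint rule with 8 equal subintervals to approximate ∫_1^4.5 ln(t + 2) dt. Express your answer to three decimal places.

5.537

Δt = (4.5 − 1)/8 = 0.4375.
Right endpoints: 1.4375, 1.875, 2.3125, 2.75, 3.1875, 3.625, 4.0625, 4.5.
f(1.4375) ≈ 1.235, f(1.875) ≈ 1.355, f(2.3125) ≈ 1.462, f(2.75) ≈ 1.558, f(3.1875) ≈ 1.646, f(3.625) ≈ 1.727, f(4.0625) ≈ 1.802, f(4.5) ≈ 1.872.
Sum = Δt · [f(1.4375) + f(1.875) + f(2.3125) + ...].
Sum ≈ 5.537.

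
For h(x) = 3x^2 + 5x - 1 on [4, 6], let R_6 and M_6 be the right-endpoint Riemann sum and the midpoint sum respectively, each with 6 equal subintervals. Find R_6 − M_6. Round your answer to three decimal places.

11.833

R_6 ≈ 211.77778.
M_6 ≈ 199.94444.
R_6 − M_6 ≈ 11.833.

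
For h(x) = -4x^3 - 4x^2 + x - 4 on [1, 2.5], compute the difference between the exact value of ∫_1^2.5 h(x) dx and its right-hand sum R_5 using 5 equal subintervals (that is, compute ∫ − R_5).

12.2625

Exact integral: ∫_1^2.5 h(x) dx = -60.9375.
R_5 = -73.2.
Error = -60.9375 − (-73.2) = 12.2625.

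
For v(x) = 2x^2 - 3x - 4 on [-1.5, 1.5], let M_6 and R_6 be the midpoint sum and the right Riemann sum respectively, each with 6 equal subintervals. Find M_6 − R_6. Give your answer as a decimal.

1.875

M_6 = -7.625.
R_6 = -9.5.
M_6 − R_6 = 1.875.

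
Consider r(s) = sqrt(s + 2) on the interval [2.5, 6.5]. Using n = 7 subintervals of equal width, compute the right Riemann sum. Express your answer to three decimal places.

10.382

Δs = (6.5 − 2.5)/7 = 4/7.
Right endpoints: 43/14, 51/14, 59/14, 67/14, 75/14, 83/14, 6.5.
r(43/14) ≈ 2.252, r(51/14) ≈ 2.375, r(59/14) ≈ 2.493, r(67/14) ≈ 2.605, r(75/14) ≈ 2.712, r(83/14) ≈ 2.816, r(6.5) ≈ 2.915.
Sum = Δs · [r(43/14) + r(51/14) + r(59/14) + ...].
Sum ≈ 10.382.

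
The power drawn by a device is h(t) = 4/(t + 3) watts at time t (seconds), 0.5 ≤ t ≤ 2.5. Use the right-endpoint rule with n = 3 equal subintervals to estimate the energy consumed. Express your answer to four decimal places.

Δt = (2.5 − 0.5)/3 = 2/3.
Right endpoints: 7/6, 11/6, 2.5.
h(7/6) = 0.96, h(11/6) = 24/29, h(2.5) = 8/11.
Sum = Δt · [h(7/6) + h(11/6) + h(2.5)].
Sum ≈ 1.6766.

1.6766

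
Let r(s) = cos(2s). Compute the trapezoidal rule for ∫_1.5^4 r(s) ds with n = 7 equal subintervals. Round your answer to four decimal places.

Δs = (4 − 1.5)/7 = 5/14.
r(1.5) ≈ -0.9900, r(13/7) ≈ -0.8404, r(31/14) ≈ -0.2800, r(18/7) ≈ 0.4173, r(41/14) ≈ 0.9106, r(23/7) ≈ 0.9587, r(51/14) ≈ 0.5382, r(4) ≈ -0.1455.
T_7 = (Δs/2)·[r(s_0) + 2r(s_1) + ... + 2r(s_{6}) + r(s_7)].
Sum ≈ 0.4059.

0.4059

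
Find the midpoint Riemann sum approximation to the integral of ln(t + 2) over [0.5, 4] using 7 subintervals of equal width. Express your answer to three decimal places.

4.962

Δt = (4 − 0.5)/7 = 0.5.
Midpoints: 0.75, 1.25, 1.75, 2.25, 2.75, 3.25, 3.75.
f(0.75) ≈ 1.012, f(1.25) ≈ 1.179, f(1.75) ≈ 1.322, f(2.25) ≈ 1.447, f(2.75) ≈ 1.558, f(3.25) ≈ 1.658, f(3.75) ≈ 1.749.
Sum = Δt · [f(0.75) + f(1.25) + f(1.75) + ...].
Sum ≈ 4.962.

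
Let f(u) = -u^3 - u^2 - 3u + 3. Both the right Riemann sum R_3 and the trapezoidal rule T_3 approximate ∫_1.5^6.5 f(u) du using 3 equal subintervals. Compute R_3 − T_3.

R_3 ≈ -882.38425926.
T_3 ≈ -610.50925926.
R_3 − T_3 = -271.875.

-271.875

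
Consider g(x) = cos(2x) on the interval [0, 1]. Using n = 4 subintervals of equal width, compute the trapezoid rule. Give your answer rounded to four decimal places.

Δx = (1 − 0)/4 = 0.25.
g(0) ≈ 1.0000, g(0.25) ≈ 0.8776, g(0.5) ≈ 0.5403, g(0.75) ≈ 0.0707, g(1) ≈ -0.4161.
T_4 = (Δx/2)·[g(x_0) + 2g(x_1) + 2g(x_2) + 2g(x_3) + g(x_4)].
Sum ≈ 0.4451.

0.4451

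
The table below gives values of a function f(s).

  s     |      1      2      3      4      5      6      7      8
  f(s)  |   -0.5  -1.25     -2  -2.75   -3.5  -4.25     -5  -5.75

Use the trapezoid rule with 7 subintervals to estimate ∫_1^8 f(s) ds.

-21.875

Δs = 1.
T_7 = (1/2)·[(-0.5) + 2·(-1.25) + 2·(-2) + 2·(-2.75) + 2·(-3.5) + 2·(-4.25) + 2·(-5) + (-5.75)] = -21.875.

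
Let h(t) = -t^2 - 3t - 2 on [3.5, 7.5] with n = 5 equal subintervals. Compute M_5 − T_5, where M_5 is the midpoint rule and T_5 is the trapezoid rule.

0.64

M_5 = -200.12.
T_5 = -200.76.
M_5 − T_5 = 0.64.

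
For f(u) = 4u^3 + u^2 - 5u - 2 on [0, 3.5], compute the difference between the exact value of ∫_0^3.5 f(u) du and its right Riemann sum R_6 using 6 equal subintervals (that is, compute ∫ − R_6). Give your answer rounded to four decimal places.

Exact integral: ∫_0^3.5 f(u) du ≈ 126.729167.
R_6 ≈ 179.585648.
Error ≈ 126.729167 − 179.585648 ≈ -52.8565.

-52.8565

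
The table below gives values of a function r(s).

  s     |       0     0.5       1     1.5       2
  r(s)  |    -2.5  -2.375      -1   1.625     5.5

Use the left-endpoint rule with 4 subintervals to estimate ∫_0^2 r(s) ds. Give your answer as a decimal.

-2.125

Δs = 0.5.
Sum = 0.5·[(-2.5) + (-2.375) + (-1) + 1.625] = -2.125.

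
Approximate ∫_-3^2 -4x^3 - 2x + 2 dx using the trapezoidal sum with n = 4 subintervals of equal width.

87.8125

Δx = (2 − (-3))/4 = 1.25.
f(-3) = 116, f(-1.75) = 26.9375, f(-0.5) = 3.5, f(0.75) = -1.1875, f(2) = -34.
T_4 = (Δx/2)·[f(x_0) + 2f(x_1) + 2f(x_2) + 2f(x_3) + f(x_4)].
Sum = 87.8125.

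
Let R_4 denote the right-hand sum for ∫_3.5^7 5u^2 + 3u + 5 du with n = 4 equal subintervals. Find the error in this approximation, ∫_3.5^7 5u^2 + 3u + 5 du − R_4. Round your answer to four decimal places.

-87.2174

Exact integral: ∫_3.5^7 f(u) du ≈ 572.833333.
R_4 = 660.05078125.
Error ≈ 572.833333 − 660.05078125 ≈ -87.2174.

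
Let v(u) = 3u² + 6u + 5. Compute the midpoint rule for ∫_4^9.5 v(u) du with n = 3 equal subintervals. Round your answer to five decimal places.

Δu = (9.5 − 4)/3 = 11/6.
Midpoints: 59/12, 6.75, 103/12.
v(59/12) = 5137/48, v(6.75) = 182.1875, v(103/12) = 13321/48.
Sum = Δu · [v(59/12) + v(6.75) + v(103/12)].
Sum ≈ 1039.00347.

1039.00347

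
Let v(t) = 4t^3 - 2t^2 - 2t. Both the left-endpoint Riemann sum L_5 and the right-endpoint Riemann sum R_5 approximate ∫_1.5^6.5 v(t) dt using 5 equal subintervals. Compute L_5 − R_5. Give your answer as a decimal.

L_5 = 1100.
R_5 = 2095.
L_5 − R_5 = -995.

-995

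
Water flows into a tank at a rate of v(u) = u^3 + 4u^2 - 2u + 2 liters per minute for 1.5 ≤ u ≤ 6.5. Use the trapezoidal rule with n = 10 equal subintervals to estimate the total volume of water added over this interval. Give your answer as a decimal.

780

Δu = (6.5 − 1.5)/10 = 0.5.
v(1.5) = 11.375, v(2) = 22, v(2.5) = 37.625, v(3) = 59, v(3.5) = 86.875, v(4) = 122, v(4.5) = 165.125, v(5) = 217, v(5.5) = 278.375, v(6) = 350, v(6.5) = 432.625.
T_10 = (Δu/2)·[v(u_0) + 2v(u_1) + ... + 2v(u_{9}) + v(u_10)].
Sum = 780.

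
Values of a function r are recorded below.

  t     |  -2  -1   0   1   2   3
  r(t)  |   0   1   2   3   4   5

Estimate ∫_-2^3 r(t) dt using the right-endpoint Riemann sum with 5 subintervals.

15

Δt = 1.
Sum = 1·[1 + 2 + 3 + 4 + 5] = 15.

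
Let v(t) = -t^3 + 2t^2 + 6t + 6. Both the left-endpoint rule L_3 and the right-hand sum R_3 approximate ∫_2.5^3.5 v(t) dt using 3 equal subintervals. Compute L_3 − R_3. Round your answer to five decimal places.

L_3 ≈ 15.8287037.
R_3 ≈ 12.7453704.
L_3 − R_3 ≈ 3.08333.

3.08333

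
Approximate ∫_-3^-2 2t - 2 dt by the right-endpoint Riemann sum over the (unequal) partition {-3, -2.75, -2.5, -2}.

-6.625

Subinterval widths: 0.25, 0.25, 0.5.
Right endpoints: -2.75, -2.5, -2.
f(-2.75) = -7.5, f(-2.5) = -7, f(-2) = -6.
Sum = Σ Δt_i · f(t_i).
Sum = -6.625.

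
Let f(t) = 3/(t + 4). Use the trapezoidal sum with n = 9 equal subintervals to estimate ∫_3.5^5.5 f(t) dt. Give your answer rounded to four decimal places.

Δt = (5.5 − 3.5)/9 = 2/9.
f(3.5) = 0.4, f(67/18) = 54/139, f(71/18) = 54/143, f(25/6) = 18/49, f(79/18) = 54/151, f(83/18) = 54/155, f(29/6) = 18/53, f(91/18) = 54/163, f(95/18) = 54/167, f(5.5) = 6/19.
T_9 = (Δt/2)·[f(t_0) + 2f(t_1) + ... + 2f(t_{8}) + f(t_9)].
Sum ≈ 0.7092.

0.7092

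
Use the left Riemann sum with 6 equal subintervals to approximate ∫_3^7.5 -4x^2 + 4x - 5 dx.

Δx = (7.5 − 3)/6 = 0.75.
Left endpoints: 3, 3.75, 4.5, 5.25, 6, 6.75.
f(3) = -29, f(3.75) = -46.25, f(4.5) = -68, f(5.25) = -94.25, f(6) = -125, f(6.75) = -160.25.
Sum = Δx · [f(3) + f(3.75) + f(4.5) + ...].
Sum = -392.0625.

-392.0625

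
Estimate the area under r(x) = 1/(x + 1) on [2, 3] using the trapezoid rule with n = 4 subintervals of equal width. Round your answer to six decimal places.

Δx = (3 − 2)/4 = 0.25.
r(2) = 1/3, r(2.25) = 4/13, r(2.5) = 2/7, r(2.75) = 4/15, r(3) = 0.25.
T_4 = (Δx/2)·[r(x_0) + 2r(x_1) + 2r(x_2) + 2r(x_3) + r(x_4)].
Sum ≈ 0.287935.

0.287935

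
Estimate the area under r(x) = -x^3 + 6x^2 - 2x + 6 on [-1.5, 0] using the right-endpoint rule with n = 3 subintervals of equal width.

14.8125

Δx = (0 − (-1.5))/3 = 0.5.
Right endpoints: -1, -0.5, 0.
r(-1) = 15, r(-0.5) = 8.625, r(0) = 6.
Sum = Δx · [r(-1) + r(-0.5) + r(0)].
Sum = 14.8125.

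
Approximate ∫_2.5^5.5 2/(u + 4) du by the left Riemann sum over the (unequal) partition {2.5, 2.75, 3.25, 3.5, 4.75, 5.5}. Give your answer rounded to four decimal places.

Subinterval widths: 0.25, 0.5, 0.25, 1.25, 0.75.
Left endpoints: 2.5, 2.75, 3.25, 3.5, 4.75.
f(2.5) = 4/13, f(2.75) = 8/27, f(3.25) = 8/29, f(3.5) = 4/15, f(4.75) = 8/35.
Sum = Σ Δu_i · f(u_i).
Sum ≈ 0.7988.

0.7988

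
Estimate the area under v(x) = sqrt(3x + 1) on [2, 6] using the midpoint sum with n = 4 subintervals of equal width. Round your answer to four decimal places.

14.2978

Δx = (6 − 2)/4 = 1.
Midpoints: 2.5, 3.5, 4.5, 5.5.
v(2.5) ≈ 2.9155, v(3.5) ≈ 3.3912, v(4.5) ≈ 3.8079, v(5.5) ≈ 4.1833.
Sum = Δx · [v(2.5) + v(3.5) + v(4.5) + v(5.5)].
Sum ≈ 14.2978.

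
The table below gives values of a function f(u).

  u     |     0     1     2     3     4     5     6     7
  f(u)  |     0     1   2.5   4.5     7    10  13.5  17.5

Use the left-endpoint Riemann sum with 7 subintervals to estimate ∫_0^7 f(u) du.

38.5

Δu = 1.
Sum = 1·[0 + 1 + 2.5 + 4.5 + 7 + 10 + 13.5] = 38.5.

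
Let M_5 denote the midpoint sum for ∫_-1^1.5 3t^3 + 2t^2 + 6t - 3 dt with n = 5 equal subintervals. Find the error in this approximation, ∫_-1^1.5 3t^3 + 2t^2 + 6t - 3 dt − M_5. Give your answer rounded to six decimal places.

0.221354

Exact integral: ∫_-1^1.5 f(t) dt ≈ 2.21354167.
M_5 = 1.9921875.
Error ≈ 2.21354167 − 1.9921875 ≈ 0.221354.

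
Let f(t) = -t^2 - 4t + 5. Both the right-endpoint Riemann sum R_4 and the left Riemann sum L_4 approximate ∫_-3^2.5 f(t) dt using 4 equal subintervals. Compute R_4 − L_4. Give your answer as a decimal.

R_4 = 3.82421875.
L_4 = 30.29296875.
R_4 − L_4 = -26.46875.

-26.46875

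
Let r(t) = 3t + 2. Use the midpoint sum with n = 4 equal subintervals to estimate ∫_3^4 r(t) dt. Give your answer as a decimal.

12.5

Δt = (4 − 3)/4 = 0.25.
Midpoints: 3.125, 3.375, 3.625, 3.875.
r(3.125) = 11.375, r(3.375) = 12.125, r(3.625) = 12.875, r(3.875) = 13.625.
Sum = Δt · [r(3.125) + r(3.375) + r(3.625) + r(3.875)].
Sum = 12.5.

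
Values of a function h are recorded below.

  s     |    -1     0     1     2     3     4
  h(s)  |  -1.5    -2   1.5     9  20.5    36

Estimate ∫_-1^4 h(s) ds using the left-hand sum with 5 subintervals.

27.5

Δs = 1.
Sum = 1·[(-1.5) + (-2) + 1.5 + 9 + 20.5] = 27.5.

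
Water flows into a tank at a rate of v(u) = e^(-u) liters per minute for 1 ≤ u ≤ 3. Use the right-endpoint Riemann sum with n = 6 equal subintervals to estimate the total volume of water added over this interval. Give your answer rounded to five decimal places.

0.26802

Δu = (3 − 1)/6 = 1/3.
Right endpoints: 4/3, 5/3, 2, 7/3, 8/3, 3.
v(4/3) ≈ 0.26360, v(5/3) ≈ 0.18888, v(2) ≈ 0.13534, v(7/3) ≈ 0.09697, v(8/3) ≈ 0.06948, v(3) ≈ 0.04979.
Sum = Δu · [v(4/3) + v(5/3) + v(2) + ...].
Sum ≈ 0.26802.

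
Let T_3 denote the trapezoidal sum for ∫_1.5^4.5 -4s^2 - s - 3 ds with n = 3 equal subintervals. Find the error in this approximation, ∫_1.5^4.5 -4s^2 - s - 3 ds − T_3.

2

Exact integral: ∫_1.5^4.5 f(s) ds = -135.
T_3 = -137.
Error = -135 − (-137) = 2.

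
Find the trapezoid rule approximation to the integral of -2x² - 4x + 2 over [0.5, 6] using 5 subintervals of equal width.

-206.635

Δx = (6 − 0.5)/5 = 1.1.
f(0.5) = -0.5, f(1.6) = -9.52, f(2.7) = -23.38, f(3.8) = -42.08, f(4.9) = -65.62, f(6) = -94.
T_5 = (Δx/2)·[f(x_0) + 2f(x_1) + ... + 2f(x_{4}) + f(x_5)].
Sum = -206.635.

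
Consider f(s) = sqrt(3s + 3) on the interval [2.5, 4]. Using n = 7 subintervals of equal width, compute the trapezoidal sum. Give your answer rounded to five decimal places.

5.34879

Δs = (4 − 2.5)/7 = 3/14.
f(2.5) ≈ 3.24037, f(19/7) ≈ 3.33809, f(41/14) ≈ 3.43303, f(22/7) ≈ 3.52542, f(47/14) ≈ 3.61544, f(25/7) ≈ 3.70328, f(53/14) ≈ 3.78908, f(4) ≈ 3.87298.
T_7 = (Δs/2)·[f(s_0) + 2f(s_1) + ... + 2f(s_{6}) + f(s_7)].
Sum ≈ 5.34879.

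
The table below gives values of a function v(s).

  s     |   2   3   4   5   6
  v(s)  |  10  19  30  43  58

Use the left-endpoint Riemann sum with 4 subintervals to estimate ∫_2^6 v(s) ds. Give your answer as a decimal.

102

Δs = 1.
Sum = 1·[10 + 19 + 30 + 43] = 102.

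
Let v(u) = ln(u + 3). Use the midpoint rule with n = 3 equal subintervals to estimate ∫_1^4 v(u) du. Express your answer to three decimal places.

Δu = (4 − 1)/3 = 1.
Midpoints: 1.5, 2.5, 3.5.
v(1.5) ≈ 1.504, v(2.5) ≈ 1.705, v(3.5) ≈ 1.872.
Sum = Δu · [v(1.5) + v(2.5) + v(3.5)].
Sum ≈ 5.081.

5.081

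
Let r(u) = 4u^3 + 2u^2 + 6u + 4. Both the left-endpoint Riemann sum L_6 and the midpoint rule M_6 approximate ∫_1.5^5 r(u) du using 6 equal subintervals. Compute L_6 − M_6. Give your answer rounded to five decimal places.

-149.08420

L_6 ≈ 630.1174769.
M_6 ≈ 779.2016782.
L_6 − M_6 ≈ -149.08420.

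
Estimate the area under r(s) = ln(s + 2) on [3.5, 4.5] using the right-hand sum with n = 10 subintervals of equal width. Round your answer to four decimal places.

Δs = (4.5 − 3.5)/10 = 0.1.
Right endpoints: 3.6, 3.7, 3.8, 3.9, 4, 4.1, 4.2, 4.3, 4.4, 4.5.
r(3.6) ≈ 1.7228, r(3.7) ≈ 1.7405, r(3.8) ≈ 1.7579, r(3.9) ≈ 1.7750, r(4) ≈ 1.7918, r(4.1) ≈ 1.8083, r(4.2) ≈ 1.8245, r(4.3) ≈ 1.8405, r(4.4) ≈ 1.8563, r(4.5) ≈ 1.8718.
Sum = Δs · [r(3.6) + r(3.7) + r(3.8) + ...].
Sum ≈ 1.7989.

1.7989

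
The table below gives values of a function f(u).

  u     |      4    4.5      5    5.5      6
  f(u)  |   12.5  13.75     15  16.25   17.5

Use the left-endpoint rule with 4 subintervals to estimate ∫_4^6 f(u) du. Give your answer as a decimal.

28.75

Δu = 0.5.
Sum = 0.5·[12.5 + 13.75 + 15 + 16.25] = 28.75.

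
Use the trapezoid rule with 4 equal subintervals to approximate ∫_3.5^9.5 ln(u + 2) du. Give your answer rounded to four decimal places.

12.6932

Δu = (9.5 − 3.5)/4 = 1.5.
f(3.5) ≈ 1.7047, f(5) ≈ 1.9459, f(6.5) ≈ 2.1401, f(8) ≈ 2.3026, f(9.5) ≈ 2.4423.
T_4 = (Δu/2)·[f(u_0) + 2f(u_1) + 2f(u_2) + 2f(u_3) + f(u_4)].
Sum ≈ 12.6932.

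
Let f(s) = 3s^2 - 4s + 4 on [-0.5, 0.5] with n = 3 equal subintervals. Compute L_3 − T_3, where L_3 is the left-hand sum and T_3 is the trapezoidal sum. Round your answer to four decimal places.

0.6667

L_3 ≈ 4.972222.
T_3 ≈ 4.305556.
L_3 − T_3 ≈ 0.6667.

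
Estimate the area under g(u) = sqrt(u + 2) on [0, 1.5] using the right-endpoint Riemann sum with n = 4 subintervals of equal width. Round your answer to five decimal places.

2.56425

Δu = (1.5 − 0)/4 = 0.375.
Right endpoints: 0.375, 0.75, 1.125, 1.5.
g(0.375) ≈ 1.54110, g(0.75) ≈ 1.65831, g(1.125) ≈ 1.76777, g(1.5) ≈ 1.87083.
Sum = Δu · [g(0.375) + g(0.75) + g(1.125) + g(1.5)].
Sum ≈ 2.56425.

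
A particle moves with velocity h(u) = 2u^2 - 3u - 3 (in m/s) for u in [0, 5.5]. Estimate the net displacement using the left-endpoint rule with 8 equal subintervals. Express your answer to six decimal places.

Δu = (5.5 − 0)/8 = 0.6875.
Left endpoints: 0, 0.6875, 1.375, 2.0625, 2.75, 3.4375, 4.125, 4.8125.
h(0) = -3, h(0.6875) = -4.1171875, h(1.375) = -3.34375, h(2.0625) = -0.6796875, h(2.75) = 3.875, h(3.4375) = 10.3203125, h(4.125) = 18.65625, h(4.8125) = 28.8828125.
Sum = Δu · [h(0) + h(0.6875) + h(1.375) + ...].
Sum ≈ 34.783203.

34.783203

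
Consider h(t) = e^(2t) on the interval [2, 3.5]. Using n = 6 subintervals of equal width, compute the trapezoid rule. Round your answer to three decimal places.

531.827

Δt = (3.5 − 2)/6 = 0.25.
h(2) ≈ 54.598, h(2.25) ≈ 90.017, h(2.5) ≈ 148.413, h(2.75) ≈ 244.692, h(3) ≈ 403.429, h(3.25) ≈ 665.142, h(3.5) ≈ 1096.633.
T_6 = (Δt/2)·[h(t_0) + 2h(t_1) + ... + 2h(t_{5}) + h(t_6)].
Sum ≈ 531.827.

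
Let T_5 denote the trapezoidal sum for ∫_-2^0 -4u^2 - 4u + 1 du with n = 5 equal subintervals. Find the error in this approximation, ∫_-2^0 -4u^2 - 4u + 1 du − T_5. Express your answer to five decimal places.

Exact integral: ∫_-2^0 f(u) du ≈ -0.6666667.
T_5 = -0.88.
Error ≈ -0.6666667 − (-0.88) ≈ 0.21333.

0.21333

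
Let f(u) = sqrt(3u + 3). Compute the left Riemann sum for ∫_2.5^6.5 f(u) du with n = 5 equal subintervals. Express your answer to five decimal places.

Δu = (6.5 − 2.5)/5 = 0.8.
Left endpoints: 2.5, 3.3, 4.1, 4.9, 5.7.
f(2.5) ≈ 3.24037, f(3.3) ≈ 3.59166, f(4.1) ≈ 3.91152, f(4.9) ≈ 4.20714, f(5.7) ≈ 4.48330.
Sum = Δu · [f(2.5) + f(3.3) + f(4.1) + f(4.9) + f(5.7)].
Sum ≈ 15.54719.

15.54719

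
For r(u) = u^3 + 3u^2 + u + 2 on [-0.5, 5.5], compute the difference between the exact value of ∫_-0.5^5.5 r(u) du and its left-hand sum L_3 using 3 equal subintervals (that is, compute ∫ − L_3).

220.5

Exact integral: ∫_-0.5^5.5 r(u) du = 422.25.
L_3 = 201.75.
Error = 422.25 − 201.75 = 220.5.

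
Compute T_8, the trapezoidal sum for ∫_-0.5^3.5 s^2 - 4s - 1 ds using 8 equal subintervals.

Δs = (3.5 − (-0.5))/8 = 0.5.
f(-0.5) = 1.25, f(0) = -1, f(0.5) = -2.75, f(1) = -4, f(1.5) = -4.75, f(2) = -5, f(2.5) = -4.75, f(3) = -4, f(3.5) = -2.75.
T_8 = (Δs/2)·[f(s_0) + 2f(s_1) + ... + 2f(s_{7}) + f(s_8)].
Sum = -13.5.

-13.5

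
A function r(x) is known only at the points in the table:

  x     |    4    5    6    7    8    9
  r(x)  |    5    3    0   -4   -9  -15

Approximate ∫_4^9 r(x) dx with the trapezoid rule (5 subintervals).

-15

Δx = 1.
T_5 = (1/2)·[5 + 2·3 + 2·0 + 2·(-4) + 2·(-9) + (-15)] = -15.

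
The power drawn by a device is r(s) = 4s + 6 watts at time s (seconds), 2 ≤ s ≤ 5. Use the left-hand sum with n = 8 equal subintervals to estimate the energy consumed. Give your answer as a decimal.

57.75

Δs = (5 − 2)/8 = 0.375.
Left endpoints: 2, 2.375, 2.75, 3.125, 3.5, 3.875, 4.25, 4.625.
r(2) = 14, r(2.375) = 15.5, r(2.75) = 17, r(3.125) = 18.5, r(3.5) = 20, r(3.875) = 21.5, r(4.25) = 23, r(4.625) = 24.5.
Sum = Δs · [r(2) + r(2.375) + r(2.75) + ...].
Sum = 57.75.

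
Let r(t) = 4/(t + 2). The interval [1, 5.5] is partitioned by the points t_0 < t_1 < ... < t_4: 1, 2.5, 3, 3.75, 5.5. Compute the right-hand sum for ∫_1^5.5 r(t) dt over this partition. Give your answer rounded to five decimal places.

3.18841

Subinterval widths: 1.5, 0.5, 0.75, 1.75.
Right endpoints: 2.5, 3, 3.75, 5.5.
r(2.5) = 8/9, r(3) = 0.8, r(3.75) = 16/23, r(5.5) = 8/15.
Sum = Σ Δt_i · r(t_i).
Sum ≈ 3.18841.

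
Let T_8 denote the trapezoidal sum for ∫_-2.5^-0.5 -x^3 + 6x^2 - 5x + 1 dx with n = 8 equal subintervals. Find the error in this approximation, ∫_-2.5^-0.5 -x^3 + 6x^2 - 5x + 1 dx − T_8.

Exact integral: ∫_-2.5^-0.5 f(x) dx = 57.75.
T_8 = 57.96875.
Error = 57.75 − 57.96875 = -0.21875.

-0.21875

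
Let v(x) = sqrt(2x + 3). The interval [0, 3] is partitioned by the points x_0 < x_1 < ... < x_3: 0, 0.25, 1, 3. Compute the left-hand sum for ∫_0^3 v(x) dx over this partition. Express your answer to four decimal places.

6.3083

Subinterval widths: 0.25, 0.75, 2.
Left endpoints: 0, 0.25, 1.
v(0) ≈ 1.7321, v(0.25) ≈ 1.8708, v(1) ≈ 2.2361.
Sum = Σ Δx_i · v(x_i).
Sum ≈ 6.3083.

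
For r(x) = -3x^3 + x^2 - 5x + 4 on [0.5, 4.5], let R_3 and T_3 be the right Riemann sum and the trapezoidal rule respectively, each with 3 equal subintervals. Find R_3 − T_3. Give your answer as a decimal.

-182

R_3 ≈ -518.648148.
T_3 ≈ -336.648148.
R_3 − T_3 = -182.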